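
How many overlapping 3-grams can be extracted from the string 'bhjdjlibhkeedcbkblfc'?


String 'bhjdjlibhkeedcbkblfc' has length L = 20.
Number of overlapping n-grams = L - n + 1
Substituting: 20 - 3 + 1 = 18

18


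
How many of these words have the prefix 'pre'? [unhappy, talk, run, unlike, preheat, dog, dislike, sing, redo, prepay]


Checking each word for prefix 'pre':
  'unhappy' -> no (count: 0)
  'talk' -> no (count: 0)
  'run' -> no (count: 0)
  'unlike' -> no (count: 0)
  'preheat' -> YES, starts with 'pre' (count: 1)
  'dog' -> no (count: 1)
  'dislike' -> no (count: 1)
  'sing' -> no (count: 1)
  'redo' -> no (count: 1)
  'prepay' -> YES, starts with 'pre' (count: 2)
Total with prefix 'pre': 2

2


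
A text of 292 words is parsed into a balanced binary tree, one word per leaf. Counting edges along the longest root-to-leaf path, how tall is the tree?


In a balanced binary tree with n leaves the deepest leaf is ceil(log2(n)) edges below the root.
log2(292) = 8.1898
ceil(8.1898) = 9
height (edges) = 9

9


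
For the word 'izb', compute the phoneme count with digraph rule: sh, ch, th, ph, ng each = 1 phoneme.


Parsing 'izb' greedily, digraphs first:
  'i' -> vowel phoneme (phonemes so far: 1)
  'z' -> consonant phoneme (phonemes so far: 2)
  'b' -> consonant phoneme (phonemes so far: 3)
Total phonemes: 3

3


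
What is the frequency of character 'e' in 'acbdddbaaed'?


Scanning 'acbdddbaaed' for 'e':
  Position 9: 'e' -> MATCH (count: 1)
Total occurrences of 'e': 1

1


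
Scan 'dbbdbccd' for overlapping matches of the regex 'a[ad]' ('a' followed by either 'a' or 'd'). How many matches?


Pattern: a[ad] means 'a' followed by either 'a' or 'd'.
Scanning 'dbbdbccd' position-by-position:
  Pos 0: window 'db' -> no
  Pos 1: window 'bb' -> no
  Pos 2: window 'bd' -> no
  Pos 3: window 'db' -> no
  Pos 4: window 'bc' -> no
  Pos 5: window 'cc' -> no
  Pos 6: window 'cd' -> no
  Pos 7: window 'd' -> no
Total matches: 0

0


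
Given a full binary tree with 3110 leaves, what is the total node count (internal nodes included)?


Leaf nodes (terminals): 3110
Internal nodes = n - 1 = 3110 - 1 = 3109
Total = leaves + internal = 3110 + 3109 = 6219

6219


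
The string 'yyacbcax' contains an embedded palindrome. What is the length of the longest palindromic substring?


Scanning 'yyacbcax' for palindromic substrings.
Substring at positions 2-6: 'acbca'.
Check: reverse('acbca') = 'acbca' -> palindrome confirmed.
Neighbouring characters ('y' / 'x') break symmetry, so it cannot extend further.
No longer palindromic substring exists; longest length = 5

5


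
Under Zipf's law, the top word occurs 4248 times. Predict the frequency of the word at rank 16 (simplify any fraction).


Zipf's law: freq(rank) = f1 / rank
f1 = 4248, rank = 16
freq = 4248 / 16
GCD(4248, 16) = 8
Simplified: 531/2

531/2


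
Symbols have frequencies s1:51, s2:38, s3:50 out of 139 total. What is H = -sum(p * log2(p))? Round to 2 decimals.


Computing entropy H = -sum(p_i * log2(p_i)):
  s1: p = 51/139 = 0.3669, -p*log2(p) = 0.5307
  s2: p = 38/139 = 0.2734, -p*log2(p) = 0.5115
  s3: p = 50/139 = 0.3597, -p*log2(p) = 0.5306
H = sum of terms = 1.5728
Rounded to 2 decimals: 1.57

1.57


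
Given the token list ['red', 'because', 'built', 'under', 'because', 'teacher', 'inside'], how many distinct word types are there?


Listing all tokens and tracking unique types:
  Token 1: 'red' -> NEW (unique so far: 1)
  Token 2: 'because' -> NEW (unique so far: 2)
  Token 3: 'built' -> NEW (unique so far: 3)
  Token 4: 'under' -> NEW (unique so far: 4)
  Token 5: 'because' -> duplicate (unique so far: 4)
  Token 6: 'teacher' -> NEW (unique so far: 5)
  Token 7: 'inside' -> NEW (unique so far: 6)
Unique types: ('because', 'built', 'inside', 'red', 'teacher', 'under')
Vocabulary size: 6

6


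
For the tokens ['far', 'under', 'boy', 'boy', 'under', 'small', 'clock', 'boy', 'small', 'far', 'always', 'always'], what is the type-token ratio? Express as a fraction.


Tokens: 12
Unique types: ('always', 'boy', 'clock', 'far', 'small', 'under') = 6
TTR = 6/12
Simplify: divide both by 6 -> 1/2
TTR = 1/2

1/2


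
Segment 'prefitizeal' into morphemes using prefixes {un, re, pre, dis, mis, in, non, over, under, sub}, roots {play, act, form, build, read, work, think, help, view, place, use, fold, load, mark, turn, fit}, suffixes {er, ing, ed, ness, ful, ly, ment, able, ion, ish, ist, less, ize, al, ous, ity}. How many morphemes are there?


Segmenting 'prefitizeal' against the inventory:
  'pre' -> prefix (morpheme 1)
  'fit' -> root (morpheme 2)
  'ize' -> suffix (morpheme 3)
  'al' -> suffix (morpheme 4)
Total morphemes: 4

4


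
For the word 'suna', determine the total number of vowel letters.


Scanning each character of 'suna':
  Position 1: 's' -> consonant (running count: 0)
  Position 2: 'u' -> vowel (running count: 1)
  Position 3: 'n' -> consonant (running count: 1)
  Position 4: 'a' -> vowel (running count: 2)
Total vowels: 2

2


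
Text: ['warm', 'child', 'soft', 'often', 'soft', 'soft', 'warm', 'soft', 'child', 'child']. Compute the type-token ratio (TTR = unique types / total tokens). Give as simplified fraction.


Tokens: 10
Unique types: ('child', 'often', 'soft', 'warm') = 4
TTR = 4/10
Simplify: divide both by 2 -> 2/5
TTR = 2/5

2/5


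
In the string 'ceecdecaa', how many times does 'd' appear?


Scanning 'ceecdecaa' for 'd':
  Position 4: 'd' -> MATCH (count: 1)
Total occurrences of 'd': 1

1


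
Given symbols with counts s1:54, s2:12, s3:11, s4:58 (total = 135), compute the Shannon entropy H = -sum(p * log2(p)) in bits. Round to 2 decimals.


Computing entropy H = -sum(p_i * log2(p_i)):
  s1: p = 54/135 = 0.4000, -p*log2(p) = 0.5288
  s2: p = 12/135 = 0.0889, -p*log2(p) = 0.3104
  s3: p = 11/135 = 0.0815, -p*log2(p) = 0.2947
  s4: p = 58/135 = 0.4296, -p*log2(p) = 0.5236
H = sum of terms = 1.6575
Rounded to 2 decimals: 1.66

1.66


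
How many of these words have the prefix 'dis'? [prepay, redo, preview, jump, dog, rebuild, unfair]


Checking each word for prefix 'dis':
  'prepay' -> no (count: 0)
  'redo' -> no (count: 0)
  'preview' -> no (count: 0)
  'jump' -> no (count: 0)
  'dog' -> no (count: 0)
  'rebuild' -> no (count: 0)
  'unfair' -> no (count: 0)
Total with prefix 'dis': 0

0


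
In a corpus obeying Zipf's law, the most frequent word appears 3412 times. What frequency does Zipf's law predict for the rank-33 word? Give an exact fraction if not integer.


Zipf's law: freq(rank) = f1 / rank
f1 = 3412, rank = 33
freq = 3412 / 33
GCD(3412, 33) = 1
Simplified: 3412/33

3412/33


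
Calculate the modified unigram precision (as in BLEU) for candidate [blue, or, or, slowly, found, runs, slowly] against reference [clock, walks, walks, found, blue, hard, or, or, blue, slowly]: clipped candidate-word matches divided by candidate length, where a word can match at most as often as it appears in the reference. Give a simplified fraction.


Reference word counts: {'blue': 2, 'clock': 1, 'found': 1, 'hard': 1, 'or': 2, 'slowly': 1, 'walks': 2}
Checking each candidate word (with clipping):
  'blue' -> in reference (ref count 2, used 1/2) -> match (matches: 1)
  'or' -> in reference (ref count 2, used 1/2) -> match (matches: 2)
  'or' -> in reference (ref count 2, used 2/2) -> match (matches: 3)
  'slowly' -> in reference (ref count 1, used 1/1) -> match (matches: 4)
  'found' -> in reference (ref count 1, used 1/1) -> match (matches: 5)
  'runs' -> not in reference -> no match (matches: 5)
  'slowly' -> ref count 1 already used up (1/1) -> clipped, no match (matches: 5)
Clipped matches: 5, Candidate length: 7
Precision = 5/7

5/7


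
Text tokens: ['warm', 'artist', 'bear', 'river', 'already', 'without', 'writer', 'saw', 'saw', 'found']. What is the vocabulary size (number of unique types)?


Listing all tokens and tracking unique types:
  Token 1: 'warm' -> NEW (unique so far: 1)
  Token 2: 'artist' -> NEW (unique so far: 2)
  Token 3: 'bear' -> NEW (unique so far: 3)
  Token 4: 'river' -> NEW (unique so far: 4)
  Token 5: 'already' -> NEW (unique so far: 5)
  Token 6: 'without' -> NEW (unique so far: 6)
  Token 7: 'writer' -> NEW (unique so far: 7)
  Token 8: 'saw' -> NEW (unique so far: 8)
  Token 9: 'saw' -> duplicate (unique so far: 8)
  Token 10: 'found' -> NEW (unique so far: 9)
Unique types: ('already', 'artist', 'bear', 'found', 'river', 'saw', 'warm', 'without', 'writer')
Vocabulary size: 9

9


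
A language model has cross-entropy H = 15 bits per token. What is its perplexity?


Perplexity formula: PP = 2^H
H = 15
PP = 2^15
PP = 2^15 = 32768

32768


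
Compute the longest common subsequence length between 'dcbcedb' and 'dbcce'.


DP table for LCS of 'dcbcedb' and 'dbcce':
       d  b  c  c  e
    0  0  0  0  0  0
  d 0  1  1  1  1  1
  c 0  1  1  2  2  2
  b 0  1  2  2  2  2
  c 0  1  2  3  3  3
  e 0  1  2  3  3  4
  d 0  1  2  3  3  4
  b 0  1  2  3  3  4
LCS: 'dcce'
LCS length = 4

4


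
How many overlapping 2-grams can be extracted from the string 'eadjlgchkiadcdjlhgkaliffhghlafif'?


String 'eadjlgchkiadcdjlhgkaliffhghlafif' has length L = 32.
Number of overlapping n-grams = L - n + 1
Substituting: 32 - 2 + 1 = 31

31


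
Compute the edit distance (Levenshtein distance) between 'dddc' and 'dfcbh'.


Building DP table for s1='dddc' (len 4) and s2='dfcbh' (len 5):
       d  f  c  b  h
    0  1  2  3  4  5
  d 1  0  1  2  3  4
  d 2  1  1  2  3  4
  d 3  2  2  2  3  4
  c 4  3  3  2  3  4
Edit distance = dp[4][5] = 4

4


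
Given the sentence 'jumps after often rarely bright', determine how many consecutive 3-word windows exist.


Word trigrams from [5] words:
  Trigram 1: (jumps after often)
  Trigram 2: (after often rarely)
  Trigram 3: (often rarely bright)
Total word trigrams: 5 - 2 = 3

3


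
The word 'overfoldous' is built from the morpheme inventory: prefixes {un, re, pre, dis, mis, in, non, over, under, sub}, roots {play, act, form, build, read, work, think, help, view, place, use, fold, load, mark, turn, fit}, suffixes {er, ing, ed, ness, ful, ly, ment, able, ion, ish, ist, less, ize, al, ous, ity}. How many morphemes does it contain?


Segmenting 'overfoldous' against the inventory:
  'over' -> prefix (morpheme 1)
  'fold' -> root (morpheme 2)
  'ous' -> suffix (morpheme 3)
Total morphemes: 3

3


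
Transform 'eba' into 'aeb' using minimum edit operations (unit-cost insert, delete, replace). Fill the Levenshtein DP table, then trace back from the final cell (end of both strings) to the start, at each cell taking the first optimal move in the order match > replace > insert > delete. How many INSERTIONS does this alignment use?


Edit distance = 2. Backtracking from cell (3, 3) with preference match > replace > insert > delete,
then listing the resulting alignment 'eba' -> 'aeb' left to right:
  Step 1: insert 'a' [insertion #1]
  Step 2: keep 'e'
  Step 3: keep 'b'
  Step 4: delete 'a'
Total insertions: 1

1


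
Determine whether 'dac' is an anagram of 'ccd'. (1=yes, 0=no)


Sort characters of 'dac': 'acd'
Sort characters of 'ccd': 'ccd'
Sorted forms differ -> they are NOT anagrams
Result: 0

0


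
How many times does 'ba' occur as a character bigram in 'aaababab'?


Scanning 'aaababab' for bigram 'ba':
  Position 0: 'aa' -> no
  Position 1: 'aa' -> no
  Position 2: 'ab' -> no
  Position 3: 'ba' -> MATCH
  Position 4: 'ab' -> no
  Position 5: 'ba' -> MATCH
  Position 6: 'ab' -> no
Total matches: 2

2


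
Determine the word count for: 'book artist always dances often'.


Counting words by splitting on spaces:
  Word 1: 'book'
  Word 2: 'artist'
  Word 3: 'always'
  Word 4: 'dances'
  Word 5: 'often'
Total words: 5

5


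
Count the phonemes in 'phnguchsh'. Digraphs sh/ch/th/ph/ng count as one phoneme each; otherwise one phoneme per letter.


Parsing 'phnguchsh' greedily, digraphs first:
  'ph' -> digraph (1 consonant phoneme) (phonemes so far: 1)
  'ng' -> digraph (1 consonant phoneme) (phonemes so far: 2)
  'u' -> vowel phoneme (phonemes so far: 3)
  'ch' -> digraph (1 consonant phoneme) (phonemes so far: 4)
  'sh' -> digraph (1 consonant phoneme) (phonemes so far: 5)
Total phonemes: 5

5


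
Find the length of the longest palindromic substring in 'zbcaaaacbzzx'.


Scanning 'zbcaaaacbzzx' for palindromic substrings.
Substring at positions 0-9: 'zbcaaaacbz'.
Check: reverse('zbcaaaacbz') = 'zbcaaaacbz' -> palindrome confirmed.
Neighbouring characters ('-' / 'z') break symmetry, so it cannot extend further.
No longer palindromic substring exists; longest length = 10

10


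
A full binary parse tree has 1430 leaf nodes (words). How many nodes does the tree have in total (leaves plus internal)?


Leaf nodes (terminals): 1430
Internal nodes = n - 1 = 1430 - 1 = 1429
Total = leaves + internal = 1430 + 1429 = 2859

2859


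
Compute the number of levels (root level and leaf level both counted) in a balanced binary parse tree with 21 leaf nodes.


In a balanced binary tree with n leaves the deepest leaf is ceil(log2(n)) edges below the root,
so counting node levels inclusive of root and leaves gives ceil(log2(n)) + 1 levels.
log2(21) = 4.3923
ceil(4.3923) = 5
levels = 5 + 1 = 6

6


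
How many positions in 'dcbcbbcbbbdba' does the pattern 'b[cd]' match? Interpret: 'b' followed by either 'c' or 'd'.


Pattern: b[cd] means 'b' followed by either 'c' or 'd'.
Scanning 'dcbcbbcbbbdba' position-by-position:
  Pos 0: window 'dc' -> no
  Pos 1: window 'cb' -> no
  Pos 2: window 'bc' -> MATCH
  Pos 3: window 'cb' -> no
  Pos 4: window 'bb' -> no
  Pos 5: window 'bc' -> MATCH
  Pos 6: window 'cb' -> no
  Pos 7: window 'bb' -> no
  Pos 8: window 'bb' -> no
  Pos 9: window 'bd' -> MATCH
  Pos 10: window 'db' -> no
  Pos 11: window 'ba' -> no
  Pos 12: window 'a' -> no
Total matches: 3

3


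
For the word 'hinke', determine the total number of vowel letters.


Scanning each character of 'hinke':
  Position 1: 'h' -> consonant (running count: 0)
  Position 2: 'i' -> vowel (running count: 1)
  Position 3: 'n' -> consonant (running count: 1)
  Position 4: 'k' -> consonant (running count: 1)
  Position 5: 'e' -> vowel (running count: 2)
Total vowels: 2

2


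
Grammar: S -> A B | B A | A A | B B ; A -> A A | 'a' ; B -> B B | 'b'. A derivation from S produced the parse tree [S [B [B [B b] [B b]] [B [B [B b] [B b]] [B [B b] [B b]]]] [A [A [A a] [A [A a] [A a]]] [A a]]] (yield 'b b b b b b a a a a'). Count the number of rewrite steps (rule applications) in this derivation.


Every bracketed nonterminal node [X ...] in the tree is produced by exactly one rule application.
Reading the tree off as a leftmost derivation:
  Step 1: S  =>  B A   (applied S -> B A)
  Step 2: B A  =>  B B A   (applied B -> B B)
  Step 3: B B A  =>  B B B A   (applied B -> B B)
  Step 4: B B B A  =>  b B B A   (applied B -> b)
  Step 5: b B B A  =>  b b B A   (applied B -> b)
  Step 6: b b B A  =>  b b B B A   (applied B -> B B)
  Step 7: b b B B A  =>  b b B B B A   (applied B -> B B)
  Step 8: b b B B B A  =>  b b b B B A   (applied B -> b)
  Step 9: b b b B B A  =>  b b b b B A   (applied B -> b)
  Step 10: b b b b B A  =>  b b b b B B A   (applied B -> B B)
  Step 11: b b b b B B A  =>  b b b b b B A   (applied B -> b)
  Step 12: b b b b b B A  =>  b b b b b b A   (applied B -> b)
  Step 13: b b b b b b A  =>  b b b b b b A A   (applied A -> A A)
  Step 14: b b b b b b A A  =>  b b b b b b A A A   (applied A -> A A)
  Step 15: b b b b b b A A A  =>  b b b b b b a A A   (applied A -> a)
  Step 16: b b b b b b a A A  =>  b b b b b b a A A A   (applied A -> A A)
  Step 17: b b b b b b a A A A  =>  b b b b b b a a A A   (applied A -> a)
  Step 18: b b b b b b a a A A  =>  b b b b b b a a a A   (applied A -> a)
  Step 19: b b b b b b a a a A  =>  b b b b b b a a a a   (applied A -> a)
Final yield: b b b b b b a a a a
Total rewrite steps: 19

19


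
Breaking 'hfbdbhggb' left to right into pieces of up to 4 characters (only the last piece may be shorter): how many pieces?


'hfbdbhggb' has 9 characters.
Chunking with max size 4:
  Chunk 1: 'hfbd' (positions 0-3)
  Chunk 2: 'bhgg' (positions 4-7)
  Chunk 3: 'b' (positions 8-8)
Total chunks: ceil(9 / 4) = 3

3


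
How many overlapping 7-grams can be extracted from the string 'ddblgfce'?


String 'ddblgfce' has length L = 8.
Number of overlapping n-grams = L - n + 1
Substituting: 8 - 7 + 1 = 2

2


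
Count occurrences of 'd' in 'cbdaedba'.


Scanning 'cbdaedba' for 'd':
  Position 2: 'd' -> MATCH (count: 1)
  Position 5: 'd' -> MATCH (count: 2)
Total occurrences of 'd': 2

2


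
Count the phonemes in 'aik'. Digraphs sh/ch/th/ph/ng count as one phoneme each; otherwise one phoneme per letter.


Parsing 'aik' greedily, digraphs first:
  'a' -> vowel phoneme (phonemes so far: 1)
  'i' -> vowel phoneme (phonemes so far: 2)
  'k' -> consonant phoneme (phonemes so far: 3)
Total phonemes: 3

3


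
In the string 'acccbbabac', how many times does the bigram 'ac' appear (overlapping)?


Scanning 'acccbbabac' for bigram 'ac':
  Position 0: 'ac' -> MATCH
  Position 1: 'cc' -> no
  Position 2: 'cc' -> no
  Position 3: 'cb' -> no
  Position 4: 'bb' -> no
  Position 5: 'ba' -> no
  Position 6: 'ab' -> no
  Position 7: 'ba' -> no
  Position 8: 'ac' -> MATCH
Total matches: 2

2


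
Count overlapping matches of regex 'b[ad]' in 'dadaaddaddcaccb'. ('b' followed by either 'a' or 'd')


Pattern: b[ad] means 'b' followed by either 'a' or 'd'.
Scanning 'dadaaddaddcaccb' position-by-position:
  Pos 0: window 'da' -> no
  Pos 1: window 'ad' -> no
  Pos 2: window 'da' -> no
  Pos 3: window 'aa' -> no
  Pos 4: window 'ad' -> no
  Pos 5: window 'dd' -> no
  Pos 6: window 'da' -> no
  Pos 7: window 'ad' -> no
  Pos 8: window 'dd' -> no
  Pos 9: window 'dc' -> no
  Pos 10: window 'ca' -> no
  Pos 11: window 'ac' -> no
  Pos 12: window 'cc' -> no
  Pos 13: window 'cb' -> no
  Pos 14: window 'b' -> no
Total matches: 0

0


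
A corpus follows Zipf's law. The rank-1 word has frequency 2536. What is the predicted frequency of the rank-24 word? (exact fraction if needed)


Zipf's law: freq(rank) = f1 / rank
f1 = 2536, rank = 24
freq = 2536 / 24
GCD(2536, 24) = 8
Simplified: 317/3

317/3


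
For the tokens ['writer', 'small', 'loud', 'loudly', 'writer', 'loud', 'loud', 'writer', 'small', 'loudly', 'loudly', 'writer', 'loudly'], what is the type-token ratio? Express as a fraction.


Tokens: 13
Unique types: ('loud', 'loudly', 'small', 'writer') = 4
TTR = 4/13
Already in lowest terms.

4/13


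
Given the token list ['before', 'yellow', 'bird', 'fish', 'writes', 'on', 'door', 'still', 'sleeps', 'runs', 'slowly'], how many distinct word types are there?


Listing all tokens and tracking unique types:
  Token 1: 'before' -> NEW (unique so far: 1)
  Token 2: 'yellow' -> NEW (unique so far: 2)
  Token 3: 'bird' -> NEW (unique so far: 3)
  Token 4: 'fish' -> NEW (unique so far: 4)
  Token 5: 'writes' -> NEW (unique so far: 5)
  Token 6: 'on' -> NEW (unique so far: 6)
  Token 7: 'door' -> NEW (unique so far: 7)
  Token 8: 'still' -> NEW (unique so far: 8)
  Token 9: 'sleeps' -> NEW (unique so far: 9)
  Token 10: 'runs' -> NEW (unique so far: 10)
  Token 11: 'slowly' -> NEW (unique so far: 11)
Unique types: ('before', 'bird', 'door', 'fish', 'on', 'runs', 'sleeps', 'slowly', 'still', 'writes', 'yellow')
Vocabulary size: 11

11


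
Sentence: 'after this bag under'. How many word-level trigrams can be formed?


Word trigrams from [4] words:
  Trigram 1: (after this bag)
  Trigram 2: (this bag under)
Total word trigrams: 4 - 2 = 2

2


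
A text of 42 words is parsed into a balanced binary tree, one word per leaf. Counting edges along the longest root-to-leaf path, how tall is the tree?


In a balanced binary tree with n leaves the deepest leaf is ceil(log2(n)) edges below the root.
log2(42) = 5.3923
ceil(5.3923) = 6
height (edges) = 6

6


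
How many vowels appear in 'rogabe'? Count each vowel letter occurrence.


Scanning each character of 'rogabe':
  Position 1: 'r' -> consonant (running count: 0)
  Position 2: 'o' -> vowel (running count: 1)
  Position 3: 'g' -> consonant (running count: 1)
  Position 4: 'a' -> vowel (running count: 2)
  Position 5: 'b' -> consonant (running count: 2)
  Position 6: 'e' -> vowel (running count: 3)
Total vowels: 3

3


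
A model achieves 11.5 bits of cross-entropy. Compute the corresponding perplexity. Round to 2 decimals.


Perplexity formula: PP = 2^H
H = 11.5
PP = 2^11.5
Decompose: 2^11.5 = 2^11 * 2^0.5 = 2^11 * sqrt(2)
2^11 = 2048, sqrt(2) ~ 1.4142136
PP ~ 2048 * 1.4142136 = 2896.3094528
Rounded to 2 decimals: 2896.31

2896.31


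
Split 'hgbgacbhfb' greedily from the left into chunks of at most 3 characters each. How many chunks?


'hgbgacbhfb' has 10 characters.
Chunking with max size 3:
  Chunk 1: 'hgb' (positions 0-2)
  Chunk 2: 'gac' (positions 3-5)
  Chunk 3: 'bhf' (positions 6-8)
  Chunk 4: 'b' (positions 9-9)
Total chunks: ceil(10 / 3) = 4

4


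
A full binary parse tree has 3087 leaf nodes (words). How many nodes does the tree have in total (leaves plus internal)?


Leaf nodes (terminals): 3087
Internal nodes = n - 1 = 3087 - 1 = 3086
Total = leaves + internal = 3087 + 3086 = 6173

6173


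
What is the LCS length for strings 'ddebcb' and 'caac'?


DP table for LCS of 'ddebcb' and 'caac':
       c  a  a  c
    0  0  0  0  0
  d 0  0  0  0  0
  d 0  0  0  0  0
  e 0  0  0  0  0
  b 0  0  0  0  0
  c 0  1  1  1  1
  b 0  1  1  1  1
LCS: 'c'
LCS length = 1

1


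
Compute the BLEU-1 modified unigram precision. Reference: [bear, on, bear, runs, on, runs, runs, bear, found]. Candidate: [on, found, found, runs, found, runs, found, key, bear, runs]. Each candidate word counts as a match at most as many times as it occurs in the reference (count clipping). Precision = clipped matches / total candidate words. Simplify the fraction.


Reference word counts: {'bear': 3, 'found': 1, 'on': 2, 'runs': 3}
Checking each candidate word (with clipping):
  'on' -> in reference (ref count 2, used 1/2) -> match (matches: 1)
  'found' -> in reference (ref count 1, used 1/1) -> match (matches: 2)
  'found' -> ref count 1 already used up (1/1) -> clipped, no match (matches: 2)
  'runs' -> in reference (ref count 3, used 1/3) -> match (matches: 3)
  'found' -> ref count 1 already used up (1/1) -> clipped, no match (matches: 3)
  'runs' -> in reference (ref count 3, used 2/3) -> match (matches: 4)
  'found' -> ref count 1 already used up (1/1) -> clipped, no match (matches: 4)
  'key' -> not in reference -> no match (matches: 4)
  'bear' -> in reference (ref count 3, used 1/3) -> match (matches: 5)
  'runs' -> in reference (ref count 3, used 3/3) -> match (matches: 6)
Clipped matches: 6, Candidate length: 10
Precision = 6/10 = 3/5

3/5


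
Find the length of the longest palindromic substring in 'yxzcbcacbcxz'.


Scanning 'yxzcbcacbcxz' for palindromic substrings.
Substring at positions 3-9: 'cbcacbc'.
Check: reverse('cbcacbc') = 'cbcacbc' -> palindrome confirmed.
Neighbouring characters ('z' / 'x') break symmetry, so it cannot extend further.
No longer palindromic substring exists; longest length = 7

7


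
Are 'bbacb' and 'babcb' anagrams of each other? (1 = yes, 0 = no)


Sort characters of 'bbacb': 'abbbc'
Sort characters of 'babcb': 'abbbc'
Sorted forms match -> they ARE anagrams
Result: 1

1


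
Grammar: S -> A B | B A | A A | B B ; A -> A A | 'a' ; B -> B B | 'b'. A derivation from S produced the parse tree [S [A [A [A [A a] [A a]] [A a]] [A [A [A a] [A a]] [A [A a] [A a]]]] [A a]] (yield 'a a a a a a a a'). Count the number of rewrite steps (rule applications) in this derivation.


Every bracketed nonterminal node [X ...] in the tree is produced by exactly one rule application.
Reading the tree off as a leftmost derivation:
  Step 1: S  =>  A A   (applied S -> A A)
  Step 2: A A  =>  A A A   (applied A -> A A)
  Step 3: A A A  =>  A A A A   (applied A -> A A)
  Step 4: A A A A  =>  A A A A A   (applied A -> A A)
  Step 5: A A A A A  =>  a A A A A   (applied A -> a)
  Step 6: a A A A A  =>  a a A A A   (applied A -> a)
  Step 7: a a A A A  =>  a a a A A   (applied A -> a)
  Step 8: a a a A A  =>  a a a A A A   (applied A -> A A)
  Step 9: a a a A A A  =>  a a a A A A A   (applied A -> A A)
  Step 10: a a a A A A A  =>  a a a a A A A   (applied A -> a)
  Step 11: a a a a A A A  =>  a a a a a A A   (applied A -> a)
  Step 12: a a a a a A A  =>  a a a a a A A A   (applied A -> A A)
  Step 13: a a a a a A A A  =>  a a a a a a A A   (applied A -> a)
  Step 14: a a a a a a A A  =>  a a a a a a a A   (applied A -> a)
  Step 15: a a a a a a a A  =>  a a a a a a a a   (applied A -> a)
Final yield: a a a a a a a a
Total rewrite steps: 15

15


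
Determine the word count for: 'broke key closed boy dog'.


Counting words by splitting on spaces:
  Word 1: 'broke'
  Word 2: 'key'
  Word 3: 'closed'
  Word 4: 'boy'
  Word 5: 'dog'
Total words: 5

5


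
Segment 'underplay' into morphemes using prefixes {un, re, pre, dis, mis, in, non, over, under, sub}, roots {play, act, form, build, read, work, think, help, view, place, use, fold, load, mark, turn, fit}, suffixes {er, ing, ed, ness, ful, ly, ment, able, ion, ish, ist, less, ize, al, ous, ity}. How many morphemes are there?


Segmenting 'underplay' against the inventory:
  'under' -> prefix (morpheme 1)
  'play' -> root (morpheme 2)
Total morphemes: 2

2


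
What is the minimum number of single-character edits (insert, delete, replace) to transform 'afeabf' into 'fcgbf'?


Building DP table for s1='afeabf' (len 6) and s2='fcgbf' (len 5):
       f  c  g  b  f
    0  1  2  3  4  5
  a 1  1  2  3  4  5
  f 2  1  2  3  4  4
  e 3  2  2  3  4  5
  a 4  3  3  3  4  5
  b 5  4  4  4  3  4
  f 6  5  5  5  4  3
Edit distance = dp[6][5] = 3

3


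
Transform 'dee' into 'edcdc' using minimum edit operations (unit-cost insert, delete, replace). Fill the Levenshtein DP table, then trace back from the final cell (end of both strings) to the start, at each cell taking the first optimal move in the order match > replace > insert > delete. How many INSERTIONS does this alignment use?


Edit distance = 4. Backtracking from cell (3, 5) with preference match > replace > insert > delete,
then listing the resulting alignment 'dee' -> 'edcdc' left to right:
  Step 1: insert 'e' [insertion #1]
  Step 2: keep 'd'
  Step 3: insert 'c' [insertion #2]
  Step 4: replace e->d
  Step 5: replace e->c
Total insertions: 2

2


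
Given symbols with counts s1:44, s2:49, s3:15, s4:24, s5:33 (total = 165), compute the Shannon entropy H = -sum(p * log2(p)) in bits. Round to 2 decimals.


Computing entropy H = -sum(p_i * log2(p_i)):
  s1: p = 44/165 = 0.2667, -p*log2(p) = 0.5085
  s2: p = 49/165 = 0.2970, -p*log2(p) = 0.5202
  s3: p = 15/165 = 0.0909, -p*log2(p) = 0.3145
  s4: p = 24/165 = 0.1455, -p*log2(p) = 0.4046
  s5: p = 33/165 = 0.2000, -p*log2(p) = 0.4644
H = sum of terms = 2.2122
Rounded to 2 decimals: 2.21

2.21


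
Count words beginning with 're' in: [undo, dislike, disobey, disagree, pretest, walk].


Checking each word for prefix 're':
  'undo' -> no (count: 0)
  'dislike' -> no (count: 0)
  'disobey' -> no (count: 0)
  'disagree' -> no (count: 0)
  'pretest' -> no (count: 0)
  'walk' -> no (count: 0)
Total with prefix 're': 0

0


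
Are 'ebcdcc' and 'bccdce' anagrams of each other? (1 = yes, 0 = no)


Sort characters of 'ebcdcc': 'bcccde'
Sort characters of 'bccdce': 'bcccde'
Sorted forms match -> they ARE anagrams
Result: 1

1


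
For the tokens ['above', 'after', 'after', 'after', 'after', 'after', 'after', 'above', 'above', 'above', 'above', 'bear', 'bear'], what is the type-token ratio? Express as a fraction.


Tokens: 13
Unique types: ('above', 'after', 'bear') = 3
TTR = 3/13
Already in lowest terms.

3/13


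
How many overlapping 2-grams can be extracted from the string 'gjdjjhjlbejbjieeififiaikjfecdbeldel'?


String 'gjdjjhjlbejbjieeififiaikjfecdbeldel' has length L = 35.
Number of overlapping n-grams = L - n + 1
Substituting: 35 - 2 + 1 = 34

34


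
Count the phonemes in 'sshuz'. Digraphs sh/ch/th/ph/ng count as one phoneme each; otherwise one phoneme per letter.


Parsing 'sshuz' greedily, digraphs first:
  's' -> consonant phoneme (phonemes so far: 1)
  'sh' -> digraph (1 consonant phoneme) (phonemes so far: 2)
  'u' -> vowel phoneme (phonemes so far: 3)
  'z' -> consonant phoneme (phonemes so far: 4)
Total phonemes: 4

4


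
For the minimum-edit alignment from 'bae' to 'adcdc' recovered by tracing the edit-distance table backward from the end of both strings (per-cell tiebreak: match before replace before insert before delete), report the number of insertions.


Edit distance = 5. Backtracking from cell (3, 5) with preference match > replace > insert > delete,
then listing the resulting alignment 'bae' -> 'adcdc' left to right:
  Step 1: insert 'a' [insertion #1]
  Step 2: insert 'd' [insertion #2]
  Step 3: replace b->c
  Step 4: replace a->d
  Step 5: replace e->c
Total insertions: 2

2


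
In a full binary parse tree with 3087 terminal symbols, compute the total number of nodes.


Leaf nodes (terminals): 3087
Internal nodes = n - 1 = 3087 - 1 = 3086
Total = leaves + internal = 3087 + 3086 = 6173

6173


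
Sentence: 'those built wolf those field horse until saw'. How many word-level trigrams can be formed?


Word trigrams from [8] words:
  Trigram 1: (those built wolf)
  Trigram 2: (built wolf those)
  Trigram 3: (wolf those field)
  Trigram 4: (those field horse)
  Trigram 5: (field horse until)
  Trigram 6: (horse until saw)
Total word trigrams: 8 - 2 = 6

6


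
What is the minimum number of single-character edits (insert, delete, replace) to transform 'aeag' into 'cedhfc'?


Building DP table for s1='aeag' (len 4) and s2='cedhfc' (len 6):
       c  e  d  h  f  c
    0  1  2  3  4  5  6
  a 1  1  2  3  4  5  6
  e 2  2  1  2  3  4  5
  a 3  3  2  2  3  4  5
  g 4  4  3  3  3  4  5
Edit distance = dp[4][6] = 5

5


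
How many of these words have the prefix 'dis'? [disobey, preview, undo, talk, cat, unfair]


Checking each word for prefix 'dis':
  'disobey' -> YES, starts with 'dis' (count: 1)
  'preview' -> no (count: 1)
  'undo' -> no (count: 1)
  'talk' -> no (count: 1)
  'cat' -> no (count: 1)
  'unfair' -> no (count: 1)
Total with prefix 'dis': 1

1


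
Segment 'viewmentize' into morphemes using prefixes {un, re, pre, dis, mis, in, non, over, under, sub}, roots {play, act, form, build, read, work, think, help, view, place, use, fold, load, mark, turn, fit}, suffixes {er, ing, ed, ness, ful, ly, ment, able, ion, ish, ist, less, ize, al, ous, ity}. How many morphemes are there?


Segmenting 'viewmentize' against the inventory:
  'view' -> root (morpheme 1)
  'ment' -> suffix (morpheme 2)
  'ize' -> suffix (morpheme 3)
Total morphemes: 3

3


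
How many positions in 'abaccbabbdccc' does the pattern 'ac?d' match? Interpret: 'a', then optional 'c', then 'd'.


Pattern: ac?d means 'a', then optional 'c', then 'd'.
Scanning 'abaccbabbdccc' position-by-position:
  Pos 0: window 'aba' -> no
  Pos 1: window 'bac' -> no
  Pos 2: window 'acc' -> no
  Pos 3: window 'ccb' -> no
  Pos 4: window 'cba' -> no
  Pos 5: window 'bab' -> no
  Pos 6: window 'abb' -> no
  Pos 7: window 'bbd' -> no
  Pos 8: window 'bdc' -> no
  Pos 9: window 'dcc' -> no
  Pos 10: window 'ccc' -> no
  Pos 11: window 'cc' -> no
  Pos 12: window 'c' -> no
Total matches: 0

0


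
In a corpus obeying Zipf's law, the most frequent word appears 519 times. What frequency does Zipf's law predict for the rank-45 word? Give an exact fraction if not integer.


Zipf's law: freq(rank) = f1 / rank
f1 = 519, rank = 45
freq = 519 / 45
GCD(519, 45) = 3
Simplified: 173/15

173/15


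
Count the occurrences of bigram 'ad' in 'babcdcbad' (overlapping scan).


Scanning 'babcdcbad' for bigram 'ad':
  Position 0: 'ba' -> no
  Position 1: 'ab' -> no
  Position 2: 'bc' -> no
  Position 3: 'cd' -> no
  Position 4: 'dc' -> no
  Position 5: 'cb' -> no
  Position 6: 'ba' -> no
  Position 7: 'ad' -> MATCH
Total matches: 1

1


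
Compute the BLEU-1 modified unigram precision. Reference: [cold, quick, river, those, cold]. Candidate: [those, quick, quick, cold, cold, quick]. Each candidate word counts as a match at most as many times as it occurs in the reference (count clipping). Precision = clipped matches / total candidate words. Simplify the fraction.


Reference word counts: {'cold': 2, 'quick': 1, 'river': 1, 'those': 1}
Checking each candidate word (with clipping):
  'those' -> in reference (ref count 1, used 1/1) -> match (matches: 1)
  'quick' -> in reference (ref count 1, used 1/1) -> match (matches: 2)
  'quick' -> ref count 1 already used up (1/1) -> clipped, no match (matches: 2)
  'cold' -> in reference (ref count 2, used 1/2) -> match (matches: 3)
  'cold' -> in reference (ref count 2, used 2/2) -> match (matches: 4)
  'quick' -> ref count 1 already used up (1/1) -> clipped, no match (matches: 4)
Clipped matches: 4, Candidate length: 6
Precision = 4/6 = 2/3

2/3


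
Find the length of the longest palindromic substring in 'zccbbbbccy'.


Scanning 'zccbbbbccy' for palindromic substrings.
Substring at positions 1-8: 'ccbbbbcc'.
Check: reverse('ccbbbbcc') = 'ccbbbbcc' -> palindrome confirmed.
Neighbouring characters ('z' / 'y') break symmetry, so it cannot extend further.
No longer palindromic substring exists; longest length = 8

8


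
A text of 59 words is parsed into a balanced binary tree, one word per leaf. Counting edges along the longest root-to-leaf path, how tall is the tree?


In a balanced binary tree with n leaves the deepest leaf is ceil(log2(n)) edges below the root.
log2(59) = 5.8826
ceil(5.8826) = 6
height (edges) = 6

6


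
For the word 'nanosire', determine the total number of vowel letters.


Scanning each character of 'nanosire':
  Position 1: 'n' -> consonant (running count: 0)
  Position 2: 'a' -> vowel (running count: 1)
  Position 3: 'n' -> consonant (running count: 1)
  Position 4: 'o' -> vowel (running count: 2)
  Position 5: 's' -> consonant (running count: 2)
  Position 6: 'i' -> vowel (running count: 3)
  Position 7: 'r' -> consonant (running count: 3)
  Position 8: 'e' -> vowel (running count: 4)
Total vowels: 4

4


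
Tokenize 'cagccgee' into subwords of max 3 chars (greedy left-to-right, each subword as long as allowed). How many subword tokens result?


'cagccgee' has 8 characters.
Chunking with max size 3:
  Chunk 1: 'cag' (positions 0-2)
  Chunk 2: 'ccg' (positions 3-5)
  Chunk 3: 'ee' (positions 6-7)
Total chunks: ceil(8 / 3) = 3

3


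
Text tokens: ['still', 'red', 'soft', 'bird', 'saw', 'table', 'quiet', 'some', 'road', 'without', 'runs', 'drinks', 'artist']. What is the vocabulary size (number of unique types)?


Listing all tokens and tracking unique types:
  Token 1: 'still' -> NEW (unique so far: 1)
  Token 2: 'red' -> NEW (unique so far: 2)
  Token 3: 'soft' -> NEW (unique so far: 3)
  Token 4: 'bird' -> NEW (unique so far: 4)
  Token 5: 'saw' -> NEW (unique so far: 5)
  Token 6: 'table' -> NEW (unique so far: 6)
  Token 7: 'quiet' -> NEW (unique so far: 7)
  Token 8: 'some' -> NEW (unique so far: 8)
  Token 9: 'road' -> NEW (unique so far: 9)
  Token 10: 'without' -> NEW (unique so far: 10)
  Token 11: 'runs' -> NEW (unique so far: 11)
  Token 12: 'drinks' -> NEW (unique so far: 12)
  Token 13: 'artist' -> NEW (unique so far: 13)
Unique types: ('artist', 'bird', 'drinks', 'quiet', 'red', 'road', 'runs', 'saw', 'soft', 'some', 'still', 'table', 'without')
Vocabulary size: 13

13


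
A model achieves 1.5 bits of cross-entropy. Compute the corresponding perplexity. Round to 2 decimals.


Perplexity formula: PP = 2^H
H = 1.5
PP = 2^1.5
Decompose: 2^1.5 = 2^1 * 2^0.5 = 2^1 * sqrt(2)
2^1 = 2, sqrt(2) ~ 1.4142136
PP ~ 2 * 1.4142136 = 2.8284272
Rounded to 2 decimals: 2.83

2.83


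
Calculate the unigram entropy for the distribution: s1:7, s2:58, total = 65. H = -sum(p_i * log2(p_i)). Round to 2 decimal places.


Computing entropy H = -sum(p_i * log2(p_i)):
  s1: p = 7/65 = 0.1077, -p*log2(p) = 0.3462
  s2: p = 58/65 = 0.8923, -p*log2(p) = 0.1467
H = sum of terms = 0.4929
Rounded to 2 decimals: 0.49

0.49


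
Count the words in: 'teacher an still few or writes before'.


Counting words by splitting on spaces:
  Word 1: 'teacher'
  Word 2: 'an'
  Word 3: 'still'
  Word 4: 'few'
  Word 5: 'or'
  Word 6: 'writes'
  Word 7: 'before'
Total words: 7

7


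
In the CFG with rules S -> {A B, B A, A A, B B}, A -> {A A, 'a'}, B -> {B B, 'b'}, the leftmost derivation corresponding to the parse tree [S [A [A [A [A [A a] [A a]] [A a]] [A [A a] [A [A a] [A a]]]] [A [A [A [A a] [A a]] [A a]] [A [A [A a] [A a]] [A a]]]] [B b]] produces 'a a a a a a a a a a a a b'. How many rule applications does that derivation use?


Every bracketed nonterminal node [X ...] in the tree is produced by exactly one rule application.
Reading the tree off as a leftmost derivation:
  Step 1: S  =>  A B   (applied S -> A B)
  Step 2: A B  =>  A A B   (applied A -> A A)
  Step 3: A A B  =>  A A A B   (applied A -> A A)
  Step 4: A A A B  =>  A A A A B   (applied A -> A A)
  Step 5: A A A A B  =>  A A A A A B   (applied A -> A A)
  Step 6: A A A A A B  =>  a A A A A B   (applied A -> a)
  Step 7: a A A A A B  =>  a a A A A B   (applied A -> a)
  Step 8: a a A A A B  =>  a a a A A B   (applied A -> a)
  Step 9: a a a A A B  =>  a a a A A A B   (applied A -> A A)
  Step 10: a a a A A A B  =>  a a a a A A B   (applied A -> a)
  Step 11: a a a a A A B  =>  a a a a A A A B   (applied A -> A A)
  Step 12: a a a a A A A B  =>  a a a a a A A B   (applied A -> a)
  Step 13: a a a a a A A B  =>  a a a a a a A B   (applied A -> a)
  Step 14: a a a a a a A B  =>  a a a a a a A A B   (applied A -> A A)
  Step 15: a a a a a a A A B  =>  a a a a a a A A A B   (applied A -> A A)
  Step 16: a a a a a a A A A B  =>  a a a a a a A A A A B   (applied A -> A A)
  Step 17: a a a a a a A A A A B  =>  a a a a a a a A A A B   (applied A -> a)
  Step 18: a a a a a a a A A A B  =>  a a a a a a a a A A B   (applied A -> a)
  Step 19: a a a a a a a a A A B  =>  a a a a a a a a a A B   (applied A -> a)
  Step 20: a a a a a a a a a A B  =>  a a a a a a a a a A A B   (applied A -> A A)
  Step 21: a a a a a a a a a A A B  =>  a a a a a a a a a A A A B   (applied A -> A A)
  Step 22: a a a a a a a a a A A A B  =>  a a a a a a a a a a A A B   (applied A -> a)
  Step 23: a a a a a a a a a a A A B  =>  a a a a a a a a a a a A B   (applied A -> a)
  Step 24: a a a a a a a a a a a A B  =>  a a a a a a a a a a a a B   (applied A -> a)
  Step 25: a a a a a a a a a a a a B  =>  a a a a a a a a a a a a b   (applied B -> b)
Final yield: a a a a a a a a a a a a b
Total rewrite steps: 25

25


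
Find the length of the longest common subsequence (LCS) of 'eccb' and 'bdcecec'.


DP table for LCS of 'eccb' and 'bdcecec':
       b  d  c  e  c  e  c
    0  0  0  0  0  0  0  0
  e 0  0  0  0  1  1  1  1
  c 0  0  0  1  1  2  2  2
  c 0  0  0  1  1  2  2  3
  b 0  1  1  1  1  2  2  3
LCS: 'ecc'
LCS length = 3

3


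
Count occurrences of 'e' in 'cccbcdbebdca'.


Scanning 'cccbcdbebdca' for 'e':
  Position 7: 'e' -> MATCH (count: 1)
Total occurrences of 'e': 1

1


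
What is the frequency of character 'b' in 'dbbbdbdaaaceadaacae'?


Scanning 'dbbbdbdaaaceadaacae' for 'b':
  Position 1: 'b' -> MATCH (count: 1)
  Position 2: 'b' -> MATCH (count: 2)
  Position 3: 'b' -> MATCH (count: 3)
  Position 5: 'b' -> MATCH (count: 4)
Total occurrences of 'b': 4

4


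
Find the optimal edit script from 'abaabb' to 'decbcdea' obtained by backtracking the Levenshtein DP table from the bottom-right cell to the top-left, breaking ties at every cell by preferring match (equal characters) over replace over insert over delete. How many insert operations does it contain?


Edit distance = 7. Backtracking from cell (6, 8) with preference match > replace > insert > delete,
then listing the resulting alignment 'abaabb' -> 'decbcdea' left to right:
  Step 1: insert 'd' [insertion #1]
  Step 2: insert 'e' [insertion #2]
  Step 3: replace a->c
  Step 4: keep 'b'
  Step 5: replace a->c
  Step 6: replace a->d
  Step 7: replace b->e
  Step 8: replace b->a
Total insertions: 2

2
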